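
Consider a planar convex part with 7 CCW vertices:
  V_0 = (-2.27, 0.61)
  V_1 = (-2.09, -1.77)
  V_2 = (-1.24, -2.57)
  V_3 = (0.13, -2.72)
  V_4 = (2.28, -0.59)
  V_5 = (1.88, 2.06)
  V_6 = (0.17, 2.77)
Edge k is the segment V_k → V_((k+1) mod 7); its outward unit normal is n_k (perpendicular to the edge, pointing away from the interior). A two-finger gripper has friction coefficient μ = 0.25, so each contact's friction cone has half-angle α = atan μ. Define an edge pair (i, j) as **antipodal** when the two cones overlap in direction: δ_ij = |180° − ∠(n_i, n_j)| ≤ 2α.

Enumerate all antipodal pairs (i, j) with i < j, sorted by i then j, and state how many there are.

count = 4; pairs: (0,4), (1,5), (2,5), (3,6)

α = atan 0.25 = 14.04°;  2α = 28.07°
n_0 = (-0.9972, -0.0754)
n_1 = (-0.6854, -0.7282)
n_2 = (-0.1088, -0.9941)
n_3 = (+0.7038, -0.7104)
n_4 = (+0.9888, +0.1493)
n_5 = (+0.3835, +0.9236)
n_6 = (-0.6628, +0.7488)
  (0,1): δ = 137.59°  ·
  (0,2): δ = 100.57°  ·
  (0,3): δ = 49.59°  ·
  (0,4): δ = 4.26°  ✓
  (0,5): δ = 63.13°  ·
  (0,6): δ = 127.19°  ·
  (1,2): δ = 142.98°  ·
  (1,3): δ = 92.00°  ·
  (1,4): δ = 38.15°  ·
  (1,5): δ = 20.72°  ✓
  (1,6): δ = 84.78°  ·
  (2,3): δ = 129.02°  ·
  (2,4): δ = 75.17°  ·
  (2,5): δ = 16.30°  ✓
  (2,6): δ = 47.77°  ·
  (3,4): δ = 126.15°  ·
  (3,5): δ = 67.28°  ·
  (3,6): δ = 3.22°  ✓
  (4,5): δ = 121.13°  ·
  (4,6): δ = 57.07°  ·
  (5,6): δ = 115.93°  ·
antipodal pairs: 4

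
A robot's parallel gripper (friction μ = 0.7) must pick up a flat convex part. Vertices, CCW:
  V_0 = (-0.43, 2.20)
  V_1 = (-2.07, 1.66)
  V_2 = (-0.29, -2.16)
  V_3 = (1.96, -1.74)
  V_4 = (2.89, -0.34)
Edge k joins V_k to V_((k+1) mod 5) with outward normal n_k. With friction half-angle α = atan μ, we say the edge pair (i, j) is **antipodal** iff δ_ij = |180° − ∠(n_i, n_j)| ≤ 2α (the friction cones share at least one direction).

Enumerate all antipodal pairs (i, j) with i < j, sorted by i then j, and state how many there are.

count = 5; pairs: (0,2), (0,3), (1,3), (1,4), (2,4)

α = atan 0.7 = 34.99°;  2α = 69.98°
n_0 = (-0.3128, +0.9498)
n_1 = (-0.9064, -0.4224)
n_2 = (+0.1835, -0.9830)
n_3 = (+0.8330, -0.5533)
n_4 = (+0.6076, +0.7942)
  (0,1): δ = 83.24°  ·
  (0,2): δ = 7.65°  ✓
  (0,3): δ = 38.18°  ✓
  (0,4): δ = 124.36°  ·
  (1,2): δ = 104.41°  ·
  (1,3): δ = 58.58°  ✓
  (1,4): δ = 27.60°  ✓
  (2,3): δ = 134.17°  ·
  (2,4): δ = 47.99°  ✓
  (3,4): δ = 93.82°  ·
antipodal pairs: 5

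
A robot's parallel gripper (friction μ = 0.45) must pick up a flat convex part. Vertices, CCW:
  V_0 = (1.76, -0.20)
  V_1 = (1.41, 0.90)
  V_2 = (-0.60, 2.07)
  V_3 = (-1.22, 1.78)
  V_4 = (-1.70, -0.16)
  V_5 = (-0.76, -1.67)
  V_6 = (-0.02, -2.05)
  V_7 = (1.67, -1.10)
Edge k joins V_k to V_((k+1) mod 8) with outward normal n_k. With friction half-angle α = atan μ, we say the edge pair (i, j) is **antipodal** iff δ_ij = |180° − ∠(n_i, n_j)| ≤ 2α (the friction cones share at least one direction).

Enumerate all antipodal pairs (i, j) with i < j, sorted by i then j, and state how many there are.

α = atan 0.45 = 24.23°;  2α = 48.46°
n_0 = (+0.9529, +0.3032)
n_1 = (+0.5031, +0.8642)
n_2 = (-0.4237, +0.9058)
n_3 = (-0.9707, +0.2402)
n_4 = (-0.8489, -0.5285)
n_5 = (-0.4568, -0.8896)
n_6 = (+0.4900, -0.8717)
n_7 = (+0.9950, -0.0995)
  (0,1): δ = 137.85°  ·
  (0,2): δ = 82.58°  ·
  (0,3): δ = 31.55°  ✓
  (0,4): δ = 14.25°  ✓
  (0,5): δ = 45.17°  ✓
  (0,6): δ = 101.69°  ·
  (0,7): δ = 156.64°  ·
  (1,2): δ = 124.73°  ·
  (1,3): δ = 73.69°  ·
  (1,4): δ = 27.89°  ✓
  (1,5): δ = 3.02°  ✓
  (1,6): δ = 59.54°  ·
  (1,7): δ = 114.49°  ·
  (2,3): δ = 128.96°  ·
  (2,4): δ = 83.16°  ·
  (2,5): δ = 52.25°  ·
  (2,6): δ = 4.27°  ✓
  (2,7): δ = 59.22°  ·
  (3,4): δ = 134.20°  ·
  (3,5): δ = 103.28°  ·
  (3,6): δ = 46.76°  ✓
  (3,7): δ = 8.19°  ✓
  (4,5): δ = 149.08°  ·
  (4,6): δ = 92.56°  ·
  (4,7): δ = 37.61°  ✓
  (5,6): δ = 123.48°  ·
  (5,7): δ = 68.53°  ·
  (6,7): δ = 125.05°  ·
antipodal pairs: 9

count = 9; pairs: (0,3), (0,4), (0,5), (1,4), (1,5), (2,6), (3,6), (3,7), (4,7)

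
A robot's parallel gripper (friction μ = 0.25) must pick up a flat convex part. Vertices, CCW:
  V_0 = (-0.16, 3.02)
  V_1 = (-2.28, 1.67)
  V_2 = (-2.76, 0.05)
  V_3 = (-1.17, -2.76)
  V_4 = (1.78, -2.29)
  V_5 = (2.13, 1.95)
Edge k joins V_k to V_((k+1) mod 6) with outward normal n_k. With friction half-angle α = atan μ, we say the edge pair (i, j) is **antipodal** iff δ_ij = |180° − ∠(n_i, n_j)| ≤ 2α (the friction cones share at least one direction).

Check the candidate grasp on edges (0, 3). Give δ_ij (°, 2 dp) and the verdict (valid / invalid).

α = atan 0.25 = 14.04°;  2α = 28.07°
edge 0: e_0 = (-2.12, -1.35);  n_0 = (-0.5371, +0.8435)
edge 3: e_3 = (+2.95, +0.47);  n_3 = (+0.1573, -0.9875)
∠(n_0, n_3) = 156.56°
δ = |180° − 156.56°| = 23.44°
23.44° ≤ 2α = 28.07°  →  valid

δ = 23.44°, valid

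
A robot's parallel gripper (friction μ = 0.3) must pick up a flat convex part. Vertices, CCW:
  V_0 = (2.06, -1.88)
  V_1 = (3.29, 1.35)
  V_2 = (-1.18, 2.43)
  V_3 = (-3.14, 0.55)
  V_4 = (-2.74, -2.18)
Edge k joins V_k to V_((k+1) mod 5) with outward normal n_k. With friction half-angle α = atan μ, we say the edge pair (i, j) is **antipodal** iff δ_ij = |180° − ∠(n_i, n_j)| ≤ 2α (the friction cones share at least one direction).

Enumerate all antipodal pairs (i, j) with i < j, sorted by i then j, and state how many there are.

α = atan 0.3 = 16.70°;  2α = 33.40°
n_0 = (+0.9345, -0.3559)
n_1 = (+0.2349, +0.9720)
n_2 = (-0.6922, +0.7217)
n_3 = (-0.9894, -0.1450)
n_4 = (+0.0624, -0.9981)
  (0,1): δ = 82.74°  ·
  (0,2): δ = 25.35°  ✓
  (0,3): δ = 29.18°  ✓
  (0,4): δ = 114.42°  ·
  (1,2): δ = 122.61°  ·
  (1,3): δ = 68.08°  ·
  (1,4): δ = 17.16°  ✓
  (2,3): δ = 125.47°  ·
  (2,4): δ = 40.23°  ·
  (3,4): δ = 94.76°  ·
antipodal pairs: 3

count = 3; pairs: (0,2), (0,3), (1,4)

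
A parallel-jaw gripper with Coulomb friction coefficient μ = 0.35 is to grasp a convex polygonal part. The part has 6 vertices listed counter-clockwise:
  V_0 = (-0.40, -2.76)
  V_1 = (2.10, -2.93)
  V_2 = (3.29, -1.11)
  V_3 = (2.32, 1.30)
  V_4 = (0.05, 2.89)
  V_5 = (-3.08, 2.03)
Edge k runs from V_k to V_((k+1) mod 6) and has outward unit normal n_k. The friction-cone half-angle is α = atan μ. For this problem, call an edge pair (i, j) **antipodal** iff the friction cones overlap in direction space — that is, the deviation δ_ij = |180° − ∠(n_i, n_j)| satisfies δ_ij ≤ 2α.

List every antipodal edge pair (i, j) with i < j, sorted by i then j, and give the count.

count = 4; pairs: (0,3), (0,4), (2,5), (3,5)

α = atan 0.35 = 19.29°;  2α = 38.58°
n_0 = (-0.0678, -0.9977)
n_1 = (+0.8370, -0.5472)
n_2 = (+0.9277, +0.3734)
n_3 = (+0.5737, +0.8191)
n_4 = (-0.2649, +0.9643)
n_5 = (-0.8727, -0.4883)
  (0,1): δ = 119.29°  ·
  (0,2): δ = 64.19°  ·
  (0,3): δ = 31.12°  ✓
  (0,4): δ = 19.25°  ✓
  (0,5): δ = 123.12°  ·
  (1,2): δ = 124.90°  ·
  (1,3): δ = 91.83°  ·
  (1,4): δ = 41.46°  ·
  (1,5): δ = 62.41°  ·
  (2,3): δ = 146.93°  ·
  (2,4): δ = 96.56°  ·
  (2,5): δ = 7.30°  ✓
  (3,4): δ = 129.63°  ·
  (3,5): δ = 25.76°  ✓
  (4,5): δ = 76.14°  ·
antipodal pairs: 4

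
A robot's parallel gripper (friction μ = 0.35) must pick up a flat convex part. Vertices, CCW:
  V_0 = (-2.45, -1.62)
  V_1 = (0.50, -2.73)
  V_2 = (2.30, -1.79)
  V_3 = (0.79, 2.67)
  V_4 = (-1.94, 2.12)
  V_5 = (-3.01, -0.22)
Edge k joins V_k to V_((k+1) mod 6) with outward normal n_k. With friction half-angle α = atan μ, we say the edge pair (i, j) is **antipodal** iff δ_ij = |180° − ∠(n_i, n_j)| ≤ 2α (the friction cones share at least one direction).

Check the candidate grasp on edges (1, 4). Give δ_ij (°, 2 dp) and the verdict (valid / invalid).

α = atan 0.35 = 19.29°;  2α = 38.58°
edge 1: e_1 = (+1.80, +0.94);  n_1 = (+0.4629, -0.8864)
edge 4: e_4 = (-1.07, -2.34);  n_4 = (-0.9094, +0.4159)
∠(n_1, n_4) = 142.15°
δ = |180° − 142.15°| = 37.85°
37.85° ≤ 2α = 38.58°  →  valid

δ = 37.85°, valid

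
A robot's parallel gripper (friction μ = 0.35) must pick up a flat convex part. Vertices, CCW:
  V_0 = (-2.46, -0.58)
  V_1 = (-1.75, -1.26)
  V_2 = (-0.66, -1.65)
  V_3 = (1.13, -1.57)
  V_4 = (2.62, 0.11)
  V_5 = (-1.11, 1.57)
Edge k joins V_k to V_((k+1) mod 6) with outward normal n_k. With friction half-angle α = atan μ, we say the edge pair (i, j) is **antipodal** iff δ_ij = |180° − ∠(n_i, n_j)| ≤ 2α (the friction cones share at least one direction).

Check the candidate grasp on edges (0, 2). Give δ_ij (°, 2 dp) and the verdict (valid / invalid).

α = atan 0.35 = 19.29°;  2α = 38.58°
edge 0: e_0 = (+0.71, -0.68);  n_0 = (-0.6917, -0.7222)
edge 2: e_2 = (+1.79, +0.08);  n_2 = (+0.0446, -0.9990)
∠(n_0, n_2) = 46.32°
δ = |180° − 46.32°| = 133.68°
133.68° > 2α = 38.58°  →  invalid

δ = 133.68°, invalid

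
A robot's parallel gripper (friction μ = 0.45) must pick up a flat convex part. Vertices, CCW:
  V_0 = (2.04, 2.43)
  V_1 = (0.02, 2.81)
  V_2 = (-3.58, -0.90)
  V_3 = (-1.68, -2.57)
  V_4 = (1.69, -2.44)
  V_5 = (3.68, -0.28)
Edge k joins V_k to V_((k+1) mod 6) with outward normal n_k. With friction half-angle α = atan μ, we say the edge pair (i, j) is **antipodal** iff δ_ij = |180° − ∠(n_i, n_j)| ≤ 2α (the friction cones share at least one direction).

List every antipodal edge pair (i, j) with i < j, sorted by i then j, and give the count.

α = atan 0.45 = 24.23°;  2α = 48.46°
n_0 = (+0.1849, +0.9828)
n_1 = (-0.7177, +0.6964)
n_2 = (-0.6602, -0.7511)
n_3 = (+0.0385, -0.9993)
n_4 = (+0.7355, -0.6776)
n_5 = (+0.8555, +0.5177)
  (0,1): δ = 123.48°  ·
  (0,2): δ = 30.66°  ✓
  (0,3): δ = 12.86°  ✓
  (0,4): δ = 58.00°  ·
  (0,5): δ = 131.83°  ·
  (1,2): δ = 87.18°  ·
  (1,3): δ = 43.65°  ✓
  (1,4): δ = 1.48°  ✓
  (1,5): δ = 75.32°  ·
  (2,3): δ = 136.48°  ·
  (2,4): δ = 91.34°  ·
  (2,5): δ = 17.51°  ✓
  (3,4): δ = 134.86°  ·
  (3,5): δ = 61.03°  ·
  (4,5): δ = 106.16°  ·
antipodal pairs: 5

count = 5; pairs: (0,2), (0,3), (1,3), (1,4), (2,5)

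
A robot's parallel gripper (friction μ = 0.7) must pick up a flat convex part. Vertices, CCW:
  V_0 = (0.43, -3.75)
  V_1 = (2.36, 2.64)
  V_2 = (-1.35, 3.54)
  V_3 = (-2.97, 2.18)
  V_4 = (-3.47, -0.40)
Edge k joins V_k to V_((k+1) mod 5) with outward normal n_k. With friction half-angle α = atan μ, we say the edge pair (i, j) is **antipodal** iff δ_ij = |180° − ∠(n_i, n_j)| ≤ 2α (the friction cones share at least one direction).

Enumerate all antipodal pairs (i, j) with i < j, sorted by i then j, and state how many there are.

count = 4; pairs: (0,2), (0,3), (0,4), (1,4)

α = atan 0.7 = 34.99°;  2α = 69.98°
n_0 = (+0.9573, -0.2891)
n_1 = (+0.2357, +0.9718)
n_2 = (-0.6430, +0.7659)
n_3 = (-0.9817, +0.1903)
n_4 = (-0.6516, -0.7586)
  (0,1): δ = 86.83°  ·
  (0,2): δ = 33.18°  ✓
  (0,3): δ = 5.84°  ✓
  (0,4): δ = 66.14°  ✓
  (1,2): δ = 126.35°  ·
  (1,3): δ = 87.33°  ·
  (1,4): δ = 27.03°  ✓
  (2,3): δ = 140.98°  ·
  (2,4): δ = 80.68°  ·
  (3,4): δ = 119.69°  ·
antipodal pairs: 4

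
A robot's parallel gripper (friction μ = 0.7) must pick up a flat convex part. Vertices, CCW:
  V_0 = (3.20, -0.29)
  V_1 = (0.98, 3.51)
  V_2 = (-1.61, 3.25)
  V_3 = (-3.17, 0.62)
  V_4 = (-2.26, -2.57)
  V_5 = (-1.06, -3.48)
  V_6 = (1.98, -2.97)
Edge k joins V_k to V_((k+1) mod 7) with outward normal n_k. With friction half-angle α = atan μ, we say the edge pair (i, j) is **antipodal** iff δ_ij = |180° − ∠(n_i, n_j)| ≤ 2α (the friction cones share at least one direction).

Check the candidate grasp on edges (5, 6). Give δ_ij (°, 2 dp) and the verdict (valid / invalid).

α = atan 0.7 = 34.99°;  2α = 69.98°
edge 5: e_5 = (+3.04, +0.51);  n_5 = (+0.1655, -0.9862)
edge 6: e_6 = (+1.22, +2.68);  n_6 = (+0.9101, -0.4143)
∠(n_5, n_6) = 56.00°
δ = |180° − 56.00°| = 124.00°
124.00° > 2α = 69.98°  →  invalid

δ = 124.00°, invalid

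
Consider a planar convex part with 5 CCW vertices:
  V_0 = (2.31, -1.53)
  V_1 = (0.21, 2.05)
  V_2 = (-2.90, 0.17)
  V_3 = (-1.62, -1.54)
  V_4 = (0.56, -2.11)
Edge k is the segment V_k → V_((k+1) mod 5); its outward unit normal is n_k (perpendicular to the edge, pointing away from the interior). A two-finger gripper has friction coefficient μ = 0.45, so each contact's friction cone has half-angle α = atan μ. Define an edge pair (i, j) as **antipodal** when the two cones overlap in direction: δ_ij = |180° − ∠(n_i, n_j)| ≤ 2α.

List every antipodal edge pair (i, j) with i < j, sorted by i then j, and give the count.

count = 4; pairs: (0,2), (0,3), (1,3), (1,4)

α = atan 0.45 = 24.23°;  2α = 48.46°
n_0 = (+0.8626, +0.5060)
n_1 = (-0.5173, +0.8558)
n_2 = (-0.8006, -0.5993)
n_3 = (-0.2530, -0.9675)
n_4 = (+0.3146, -0.9492)
  (0,1): δ = 89.24°  ·
  (0,2): δ = 6.42°  ✓
  (0,3): δ = 44.95°  ✓
  (0,4): δ = 77.94°  ·
  (1,2): δ = 84.34°  ·
  (1,3): δ = 45.81°  ✓
  (1,4): δ = 12.82°  ✓
  (2,3): δ = 141.47°  ·
  (2,4): δ = 108.48°  ·
  (3,4): δ = 147.01°  ·
antipodal pairs: 4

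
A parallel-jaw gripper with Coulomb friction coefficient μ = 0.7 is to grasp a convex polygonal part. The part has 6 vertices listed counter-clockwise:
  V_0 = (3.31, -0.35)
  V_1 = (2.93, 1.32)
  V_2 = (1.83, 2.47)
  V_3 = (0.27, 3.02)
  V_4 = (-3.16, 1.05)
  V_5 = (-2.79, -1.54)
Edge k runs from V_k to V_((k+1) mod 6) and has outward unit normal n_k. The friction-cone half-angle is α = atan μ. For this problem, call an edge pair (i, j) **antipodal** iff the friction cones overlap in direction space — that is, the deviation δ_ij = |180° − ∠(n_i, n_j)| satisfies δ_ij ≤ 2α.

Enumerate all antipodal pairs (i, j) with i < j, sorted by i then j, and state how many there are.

count = 6; pairs: (0,4), (1,4), (1,5), (2,4), (2,5), (3,5)

α = atan 0.7 = 34.99°;  2α = 69.98°
n_0 = (+0.9751, +0.2219)
n_1 = (+0.7226, +0.6912)
n_2 = (+0.3325, +0.9431)
n_3 = (-0.4980, +0.8672)
n_4 = (-0.9899, -0.1414)
n_5 = (+0.1915, -0.9815)
  (0,1): δ = 149.09°  ·
  (0,2): δ = 122.24°  ·
  (0,3): δ = 72.95°  ·
  (0,4): δ = 4.69°  ✓
  (0,5): δ = 88.22°  ·
  (1,2): δ = 153.15°  ·
  (1,3): δ = 103.86°  ·
  (1,4): δ = 35.60°  ✓
  (1,5): δ = 57.31°  ✓
  (2,3): δ = 130.71°  ·
  (2,4): δ = 62.45°  ✓
  (2,5): δ = 30.46°  ✓
  (3,4): δ = 111.74°  ·
  (3,5): δ = 18.83°  ✓
  (4,5): δ = 87.09°  ·
antipodal pairs: 6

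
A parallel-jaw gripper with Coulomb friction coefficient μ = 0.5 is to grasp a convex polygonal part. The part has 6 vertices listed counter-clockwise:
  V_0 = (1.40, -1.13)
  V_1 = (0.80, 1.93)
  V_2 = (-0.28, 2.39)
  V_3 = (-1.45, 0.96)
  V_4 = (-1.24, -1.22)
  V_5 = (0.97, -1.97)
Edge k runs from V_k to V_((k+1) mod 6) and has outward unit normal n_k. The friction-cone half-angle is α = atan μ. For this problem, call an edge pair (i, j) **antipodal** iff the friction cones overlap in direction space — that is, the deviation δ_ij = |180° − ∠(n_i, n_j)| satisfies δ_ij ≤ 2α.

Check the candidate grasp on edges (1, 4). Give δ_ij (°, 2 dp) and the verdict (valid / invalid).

α = atan 0.5 = 26.57°;  2α = 53.13°
edge 1: e_1 = (-1.08, +0.46);  n_1 = (+0.3919, +0.9200)
edge 4: e_4 = (+2.21, -0.75);  n_4 = (-0.3214, -0.9470)
∠(n_1, n_4) = 175.68°
δ = |180° − 175.68°| = 4.32°
4.32° ≤ 2α = 53.13°  →  valid

δ = 4.32°, valid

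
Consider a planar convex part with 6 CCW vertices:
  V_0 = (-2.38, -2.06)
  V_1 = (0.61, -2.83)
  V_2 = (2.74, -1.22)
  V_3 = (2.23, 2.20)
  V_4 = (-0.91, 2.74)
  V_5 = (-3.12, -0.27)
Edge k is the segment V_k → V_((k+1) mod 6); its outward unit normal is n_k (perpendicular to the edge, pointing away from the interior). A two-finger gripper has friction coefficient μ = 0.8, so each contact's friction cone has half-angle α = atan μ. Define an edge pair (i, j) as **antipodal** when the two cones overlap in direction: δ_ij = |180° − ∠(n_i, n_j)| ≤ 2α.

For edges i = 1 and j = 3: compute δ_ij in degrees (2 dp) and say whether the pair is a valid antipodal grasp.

δ = 46.84°, valid

α = atan 0.8 = 38.66°;  2α = 77.32°
edge 1: e_1 = (+2.13, +1.61);  n_1 = (+0.6030, -0.7977)
edge 3: e_3 = (-3.14, +0.54);  n_3 = (+0.1695, +0.9855)
∠(n_1, n_3) = 133.16°
δ = |180° − 133.16°| = 46.84°
46.84° ≤ 2α = 77.32°  →  valid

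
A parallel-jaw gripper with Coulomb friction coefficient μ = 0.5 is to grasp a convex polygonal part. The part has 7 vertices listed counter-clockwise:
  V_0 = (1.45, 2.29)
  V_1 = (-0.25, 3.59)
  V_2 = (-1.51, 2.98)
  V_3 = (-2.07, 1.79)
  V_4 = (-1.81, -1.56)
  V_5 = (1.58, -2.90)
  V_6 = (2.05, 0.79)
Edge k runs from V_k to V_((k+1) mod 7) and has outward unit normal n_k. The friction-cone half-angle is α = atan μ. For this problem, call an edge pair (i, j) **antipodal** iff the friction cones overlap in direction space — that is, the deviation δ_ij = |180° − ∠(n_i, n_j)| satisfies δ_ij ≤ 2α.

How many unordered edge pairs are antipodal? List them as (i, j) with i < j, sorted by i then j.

count = 8; pairs: (0,3), (0,4), (1,4), (2,5), (2,6), (3,5), (3,6), (4,6)

α = atan 0.5 = 26.57°;  2α = 53.13°
n_0 = (+0.6075, +0.7944)
n_1 = (-0.4357, +0.9001)
n_2 = (-0.9048, +0.4258)
n_3 = (-0.9970, -0.0774)
n_4 = (-0.3676, -0.9300)
n_5 = (+0.9920, -0.1264)
n_6 = (+0.9285, +0.3714)
  (0,1): δ = 116.76°  ·
  (0,2): δ = 77.80°  ·
  (0,3): δ = 48.16°  ✓
  (0,4): δ = 15.84°  ✓
  (0,5): δ = 120.15°  ·
  (0,6): δ = 149.21°  ·
  (1,2): δ = 141.03°  ·
  (1,3): δ = 111.39°  ·
  (1,4): δ = 47.40°  ✓
  (1,5): δ = 56.91°  ·
  (1,6): δ = 85.97°  ·
  (2,3): δ = 150.36°  ·
  (2,4): δ = 86.37°  ·
  (2,5): δ = 17.94°  ✓
  (2,6): δ = 47.00°  ✓
  (3,4): δ = 116.01°  ·
  (3,5): δ = 11.70°  ✓
  (3,6): δ = 17.36°  ✓
  (4,5): δ = 75.69°  ·
  (4,6): δ = 46.63°  ✓
  (5,6): δ = 150.94°  ·
antipodal pairs: 8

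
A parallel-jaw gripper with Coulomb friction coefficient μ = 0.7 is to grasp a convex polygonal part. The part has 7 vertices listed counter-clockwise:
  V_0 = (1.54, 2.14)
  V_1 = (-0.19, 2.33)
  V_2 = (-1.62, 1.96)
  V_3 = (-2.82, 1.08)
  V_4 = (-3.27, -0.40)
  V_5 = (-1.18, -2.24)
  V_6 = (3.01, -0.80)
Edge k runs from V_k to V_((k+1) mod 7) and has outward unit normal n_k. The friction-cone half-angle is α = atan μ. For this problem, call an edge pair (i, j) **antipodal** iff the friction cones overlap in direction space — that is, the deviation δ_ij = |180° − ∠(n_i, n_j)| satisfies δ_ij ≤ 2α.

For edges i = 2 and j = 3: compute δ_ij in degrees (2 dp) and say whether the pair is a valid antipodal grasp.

δ = 143.17°, invalid

α = atan 0.7 = 34.99°;  2α = 69.98°
edge 2: e_2 = (-1.20, -0.88);  n_2 = (-0.5914, +0.8064)
edge 3: e_3 = (-0.45, -1.48);  n_3 = (-0.9568, +0.2909)
∠(n_2, n_3) = 36.83°
δ = |180° − 36.83°| = 143.17°
143.17° > 2α = 69.98°  →  invalid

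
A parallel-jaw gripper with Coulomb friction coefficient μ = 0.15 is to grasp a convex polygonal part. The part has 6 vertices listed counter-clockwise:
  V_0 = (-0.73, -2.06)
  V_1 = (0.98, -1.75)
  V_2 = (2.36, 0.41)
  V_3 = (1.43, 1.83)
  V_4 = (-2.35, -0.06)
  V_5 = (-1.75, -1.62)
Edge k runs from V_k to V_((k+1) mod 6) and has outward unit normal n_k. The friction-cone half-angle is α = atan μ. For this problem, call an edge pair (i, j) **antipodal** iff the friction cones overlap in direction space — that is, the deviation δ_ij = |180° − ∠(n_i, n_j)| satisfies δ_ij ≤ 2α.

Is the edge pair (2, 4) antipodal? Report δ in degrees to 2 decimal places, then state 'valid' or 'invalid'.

δ = 12.18°, valid

α = atan 0.15 = 8.53°;  2α = 17.06°
edge 2: e_2 = (-0.93, +1.42);  n_2 = (+0.8366, +0.5479)
edge 4: e_4 = (+0.60, -1.56);  n_4 = (-0.9333, -0.3590)
∠(n_2, n_4) = 167.82°
δ = |180° − 167.82°| = 12.18°
12.18° ≤ 2α = 17.06°  →  valid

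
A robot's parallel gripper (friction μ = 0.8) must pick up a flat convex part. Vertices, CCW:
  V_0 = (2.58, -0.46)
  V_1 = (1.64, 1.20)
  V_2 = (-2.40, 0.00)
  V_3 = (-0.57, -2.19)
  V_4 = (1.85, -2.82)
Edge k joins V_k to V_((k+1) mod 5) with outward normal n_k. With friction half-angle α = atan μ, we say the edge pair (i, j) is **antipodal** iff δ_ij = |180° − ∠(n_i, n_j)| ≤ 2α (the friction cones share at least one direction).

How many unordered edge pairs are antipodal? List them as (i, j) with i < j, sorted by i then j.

count = 6; pairs: (0,2), (0,3), (1,2), (1,3), (1,4), (2,4)

α = atan 0.8 = 38.66°;  2α = 77.32°
n_0 = (+0.8702, +0.4927)
n_1 = (-0.2847, +0.9586)
n_2 = (-0.7674, -0.6412)
n_3 = (-0.2519, -0.9677)
n_4 = (+0.9553, -0.2955)
  (0,1): δ = 102.98°  ·
  (0,2): δ = 10.36°  ✓
  (0,3): δ = 45.89°  ✓
  (0,4): δ = 133.29°  ·
  (1,2): δ = 66.66°  ✓
  (1,3): δ = 31.13°  ✓
  (1,4): δ = 56.27°  ✓
  (2,3): δ = 144.47°  ·
  (2,4): δ = 57.07°  ✓
  (3,4): δ = 92.60°  ·
antipodal pairs: 6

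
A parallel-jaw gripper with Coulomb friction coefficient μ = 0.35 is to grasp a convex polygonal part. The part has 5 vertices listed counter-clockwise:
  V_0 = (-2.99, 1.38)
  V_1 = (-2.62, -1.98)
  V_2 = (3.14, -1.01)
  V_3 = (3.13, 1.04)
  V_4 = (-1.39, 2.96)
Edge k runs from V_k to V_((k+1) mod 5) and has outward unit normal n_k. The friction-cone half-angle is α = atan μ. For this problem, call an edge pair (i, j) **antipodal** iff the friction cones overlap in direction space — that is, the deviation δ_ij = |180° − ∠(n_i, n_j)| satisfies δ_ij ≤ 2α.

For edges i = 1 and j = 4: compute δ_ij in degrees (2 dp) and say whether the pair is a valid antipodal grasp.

δ = 35.08°, valid

α = atan 0.35 = 19.29°;  2α = 38.58°
edge 1: e_1 = (+5.76, +0.97);  n_1 = (+0.1661, -0.9861)
edge 4: e_4 = (-1.60, -1.58);  n_4 = (-0.7026, +0.7115)
∠(n_1, n_4) = 144.92°
δ = |180° − 144.92°| = 35.08°
35.08° ≤ 2α = 38.58°  →  valid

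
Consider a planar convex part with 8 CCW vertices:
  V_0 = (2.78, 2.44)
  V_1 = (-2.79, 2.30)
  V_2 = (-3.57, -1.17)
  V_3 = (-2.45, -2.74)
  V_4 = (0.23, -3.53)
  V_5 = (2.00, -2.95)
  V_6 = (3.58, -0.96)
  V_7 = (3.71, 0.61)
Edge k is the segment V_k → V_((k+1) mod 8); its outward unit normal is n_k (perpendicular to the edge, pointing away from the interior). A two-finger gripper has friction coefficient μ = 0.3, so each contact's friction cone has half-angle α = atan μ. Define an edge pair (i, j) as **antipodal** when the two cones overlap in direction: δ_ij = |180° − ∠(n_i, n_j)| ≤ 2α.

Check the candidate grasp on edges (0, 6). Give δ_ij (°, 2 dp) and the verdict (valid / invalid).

α = atan 0.3 = 16.70°;  2α = 33.40°
edge 0: e_0 = (-5.57, -0.14);  n_0 = (-0.0251, +0.9997)
edge 6: e_6 = (+0.13, +1.57);  n_6 = (+0.9966, -0.0825)
∠(n_0, n_6) = 96.17°
δ = |180° − 96.17°| = 83.83°
83.83° > 2α = 33.40°  →  invalid

δ = 83.83°, invalid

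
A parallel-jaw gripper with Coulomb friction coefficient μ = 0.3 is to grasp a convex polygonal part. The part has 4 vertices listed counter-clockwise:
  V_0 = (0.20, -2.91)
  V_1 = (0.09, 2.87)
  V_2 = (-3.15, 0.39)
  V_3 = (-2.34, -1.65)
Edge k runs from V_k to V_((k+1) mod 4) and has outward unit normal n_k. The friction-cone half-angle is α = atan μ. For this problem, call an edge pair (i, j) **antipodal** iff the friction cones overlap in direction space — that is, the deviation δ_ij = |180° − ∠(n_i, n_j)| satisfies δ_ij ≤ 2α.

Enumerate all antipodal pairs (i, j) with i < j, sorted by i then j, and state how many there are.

α = atan 0.3 = 16.70°;  2α = 33.40°
n_0 = (+0.9998, +0.0190)
n_1 = (-0.6078, +0.7941)
n_2 = (-0.9294, -0.3690)
n_3 = (-0.4444, -0.8958)
  (0,1): δ = 53.66°  ·
  (0,2): δ = 20.57°  ✓
  (0,3): δ = 62.53°  ·
  (1,2): δ = 105.78°  ·
  (1,3): δ = 63.82°  ·
  (2,3): δ = 138.04°  ·
antipodal pairs: 1

count = 1; pairs: (0,2)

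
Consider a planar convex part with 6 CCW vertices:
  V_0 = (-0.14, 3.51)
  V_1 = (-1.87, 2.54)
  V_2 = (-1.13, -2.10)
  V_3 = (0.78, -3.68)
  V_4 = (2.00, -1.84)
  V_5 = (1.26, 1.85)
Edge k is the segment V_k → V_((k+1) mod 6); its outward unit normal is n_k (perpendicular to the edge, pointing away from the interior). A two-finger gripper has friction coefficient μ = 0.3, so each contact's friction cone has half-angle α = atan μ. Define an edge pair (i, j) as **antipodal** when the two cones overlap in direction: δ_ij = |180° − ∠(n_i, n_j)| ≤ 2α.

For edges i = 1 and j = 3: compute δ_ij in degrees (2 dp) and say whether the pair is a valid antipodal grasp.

α = atan 0.3 = 16.70°;  2α = 33.40°
edge 1: e_1 = (+0.74, -4.64);  n_1 = (-0.9875, -0.1575)
edge 3: e_3 = (+1.22, +1.84);  n_3 = (+0.8334, -0.5526)
∠(n_1, n_3) = 137.39°
δ = |180° − 137.39°| = 42.61°
42.61° > 2α = 33.40°  →  invalid

δ = 42.61°, invalid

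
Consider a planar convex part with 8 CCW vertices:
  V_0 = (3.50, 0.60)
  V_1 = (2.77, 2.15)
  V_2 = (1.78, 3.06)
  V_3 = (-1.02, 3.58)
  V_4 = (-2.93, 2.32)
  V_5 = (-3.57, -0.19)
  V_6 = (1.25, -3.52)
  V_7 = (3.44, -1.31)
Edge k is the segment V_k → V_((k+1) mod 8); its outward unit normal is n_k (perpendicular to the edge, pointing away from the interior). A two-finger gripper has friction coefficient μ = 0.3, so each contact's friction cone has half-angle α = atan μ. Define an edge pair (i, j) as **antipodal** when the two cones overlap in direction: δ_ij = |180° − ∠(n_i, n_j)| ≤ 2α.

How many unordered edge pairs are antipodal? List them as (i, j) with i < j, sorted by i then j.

α = atan 0.3 = 16.70°;  2α = 33.40°
n_0 = (+0.9047, +0.4261)
n_1 = (+0.6767, +0.7362)
n_2 = (+0.1826, +0.9832)
n_3 = (-0.5507, +0.8347)
n_4 = (-0.9690, +0.2471)
n_5 = (-0.5684, -0.8227)
n_6 = (+0.7103, -0.7039)
n_7 = (+0.9995, -0.0314)
  (0,1): δ = 157.81°  ·
  (0,2): δ = 125.74°  ·
  (0,3): δ = 81.81°  ·
  (0,4): δ = 39.52°  ·
  (0,5): δ = 30.14°  ✓
  (0,6): δ = 110.04°  ·
  (0,7): δ = 152.98°  ·
  (1,2): δ = 147.93°  ·
  (1,3): δ = 104.00°  ·
  (1,4): δ = 61.72°  ·
  (1,5): δ = 7.95°  ✓
  (1,6): δ = 87.85°  ·
  (1,7): δ = 130.79°  ·
  (2,3): δ = 136.07°  ·
  (2,4): δ = 93.78°  ·
  (2,5): δ = 24.12°  ✓
  (2,6): δ = 55.78°  ·
  (2,7): δ = 98.72°  ·
  (3,4): δ = 137.72°  ·
  (3,5): δ = 68.05°  ·
  (3,6): δ = 11.85°  ✓
  (3,7): δ = 54.79°  ·
  (4,5): δ = 110.34°  ·
  (4,6): δ = 30.44°  ✓
  (4,7): δ = 12.51°  ✓
  (5,6): δ = 100.10°  ·
  (5,7): δ = 57.16°  ·
  (6,7): δ = 137.06°  ·
antipodal pairs: 6

count = 6; pairs: (0,5), (1,5), (2,5), (3,6), (4,6), (4,7)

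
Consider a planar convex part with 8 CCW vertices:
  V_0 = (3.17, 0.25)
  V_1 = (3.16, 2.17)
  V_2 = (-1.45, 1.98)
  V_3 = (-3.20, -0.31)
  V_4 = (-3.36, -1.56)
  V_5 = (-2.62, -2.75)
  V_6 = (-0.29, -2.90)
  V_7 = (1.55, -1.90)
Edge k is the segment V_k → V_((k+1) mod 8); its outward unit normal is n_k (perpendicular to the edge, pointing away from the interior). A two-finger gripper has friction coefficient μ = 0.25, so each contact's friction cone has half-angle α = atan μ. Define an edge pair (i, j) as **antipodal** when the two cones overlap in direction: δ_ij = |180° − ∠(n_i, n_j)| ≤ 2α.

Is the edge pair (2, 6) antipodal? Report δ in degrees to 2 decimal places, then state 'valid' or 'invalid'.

α = atan 0.25 = 14.04°;  2α = 28.07°
edge 2: e_2 = (-1.75, -2.29);  n_2 = (-0.7946, +0.6072)
edge 6: e_6 = (+1.84, +1.00);  n_6 = (+0.4775, -0.8786)
∠(n_2, n_6) = 155.91°
δ = |180° − 155.91°| = 24.09°
24.09° ≤ 2α = 28.07°  →  valid

δ = 24.09°, valid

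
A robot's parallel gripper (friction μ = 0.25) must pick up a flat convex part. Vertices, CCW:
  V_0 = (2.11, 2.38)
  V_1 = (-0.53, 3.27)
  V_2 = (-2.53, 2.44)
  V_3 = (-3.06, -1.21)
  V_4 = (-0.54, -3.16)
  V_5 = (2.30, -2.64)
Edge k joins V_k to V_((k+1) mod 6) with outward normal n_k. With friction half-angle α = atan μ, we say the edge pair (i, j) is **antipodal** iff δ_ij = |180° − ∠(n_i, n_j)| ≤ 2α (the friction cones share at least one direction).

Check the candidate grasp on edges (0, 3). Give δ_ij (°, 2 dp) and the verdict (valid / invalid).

α = atan 0.25 = 14.04°;  2α = 28.07°
edge 0: e_0 = (-2.64, +0.89);  n_0 = (+0.3195, +0.9476)
edge 3: e_3 = (+2.52, -1.95);  n_3 = (-0.6120, -0.7909)
∠(n_0, n_3) = 160.90°
δ = |180° − 160.90°| = 19.10°
19.10° ≤ 2α = 28.07°  →  valid

δ = 19.10°, valid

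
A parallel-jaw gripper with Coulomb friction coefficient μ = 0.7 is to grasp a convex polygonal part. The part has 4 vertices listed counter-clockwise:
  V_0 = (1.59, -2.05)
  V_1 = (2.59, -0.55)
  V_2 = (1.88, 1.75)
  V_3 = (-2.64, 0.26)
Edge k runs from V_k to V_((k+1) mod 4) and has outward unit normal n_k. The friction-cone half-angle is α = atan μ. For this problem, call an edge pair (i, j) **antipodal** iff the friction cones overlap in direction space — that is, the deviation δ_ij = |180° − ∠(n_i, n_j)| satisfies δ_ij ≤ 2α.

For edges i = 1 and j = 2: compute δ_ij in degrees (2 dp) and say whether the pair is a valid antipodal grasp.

δ = 88.91°, invalid

α = atan 0.7 = 34.99°;  2α = 69.98°
edge 1: e_1 = (-0.71, +2.30);  n_1 = (+0.9555, +0.2950)
edge 2: e_2 = (-4.52, -1.49);  n_2 = (-0.3131, +0.9497)
∠(n_1, n_2) = 91.09°
δ = |180° − 91.09°| = 88.91°
88.91° > 2α = 69.98°  →  invalid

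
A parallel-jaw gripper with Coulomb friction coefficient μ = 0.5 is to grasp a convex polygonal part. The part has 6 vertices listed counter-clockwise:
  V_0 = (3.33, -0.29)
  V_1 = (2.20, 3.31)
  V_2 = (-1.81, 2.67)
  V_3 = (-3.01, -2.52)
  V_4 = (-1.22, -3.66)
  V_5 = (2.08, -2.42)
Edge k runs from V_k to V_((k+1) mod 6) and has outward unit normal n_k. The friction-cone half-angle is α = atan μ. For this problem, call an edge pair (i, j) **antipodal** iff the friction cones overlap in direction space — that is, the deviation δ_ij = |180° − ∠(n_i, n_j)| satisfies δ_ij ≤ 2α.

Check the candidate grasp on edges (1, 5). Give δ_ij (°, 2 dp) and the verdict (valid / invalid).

α = atan 0.5 = 26.57°;  2α = 53.13°
edge 1: e_1 = (-4.01, -0.64);  n_1 = (-0.1576, +0.9875)
edge 5: e_5 = (+1.25, +2.13);  n_5 = (+0.8625, -0.5061)
∠(n_1, n_5) = 129.47°
δ = |180° − 129.47°| = 50.53°
50.53° ≤ 2α = 53.13°  →  valid

δ = 50.53°, valid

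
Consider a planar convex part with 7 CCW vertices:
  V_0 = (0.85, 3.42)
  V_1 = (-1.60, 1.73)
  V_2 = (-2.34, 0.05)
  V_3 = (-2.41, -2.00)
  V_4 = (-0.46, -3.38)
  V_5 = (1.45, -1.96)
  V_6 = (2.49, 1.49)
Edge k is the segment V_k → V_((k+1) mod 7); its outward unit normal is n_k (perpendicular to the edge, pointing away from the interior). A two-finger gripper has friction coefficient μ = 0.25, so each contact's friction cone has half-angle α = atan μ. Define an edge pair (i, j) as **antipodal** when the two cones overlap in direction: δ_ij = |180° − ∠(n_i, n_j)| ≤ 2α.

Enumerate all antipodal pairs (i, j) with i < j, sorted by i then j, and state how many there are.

count = 4; pairs: (0,4), (1,5), (2,5), (3,6)

α = atan 0.25 = 14.04°;  2α = 28.07°
n_0 = (-0.5678, +0.8232)
n_1 = (-0.9152, +0.4031)
n_2 = (-0.9994, +0.0341)
n_3 = (-0.5777, -0.8163)
n_4 = (+0.5966, -0.8025)
n_5 = (+0.9574, -0.2886)
n_6 = (+0.7620, +0.6475)
  (0,1): δ = 148.37°  ·
  (0,2): δ = 126.55°  ·
  (0,3): δ = 69.88°  ·
  (0,4): δ = 2.03°  ✓
  (0,5): δ = 38.63°  ·
  (0,6): δ = 95.76°  ·
  (1,2): δ = 158.18°  ·
  (1,3): δ = 101.51°  ·
  (1,4): δ = 29.60°  ·
  (1,5): δ = 7.00°  ✓
  (1,6): δ = 64.13°  ·
  (2,3): δ = 123.33°  ·
  (2,4): δ = 51.42°  ·
  (2,5): δ = 14.82°  ✓
  (2,6): δ = 42.31°  ·
  (3,4): δ = 108.08°  ·
  (3,5): δ = 71.49°  ·
  (3,6): δ = 14.36°  ✓
  (4,5): δ = 143.40°  ·
  (4,6): δ = 86.27°  ·
  (5,6): δ = 122.87°  ·
antipodal pairs: 4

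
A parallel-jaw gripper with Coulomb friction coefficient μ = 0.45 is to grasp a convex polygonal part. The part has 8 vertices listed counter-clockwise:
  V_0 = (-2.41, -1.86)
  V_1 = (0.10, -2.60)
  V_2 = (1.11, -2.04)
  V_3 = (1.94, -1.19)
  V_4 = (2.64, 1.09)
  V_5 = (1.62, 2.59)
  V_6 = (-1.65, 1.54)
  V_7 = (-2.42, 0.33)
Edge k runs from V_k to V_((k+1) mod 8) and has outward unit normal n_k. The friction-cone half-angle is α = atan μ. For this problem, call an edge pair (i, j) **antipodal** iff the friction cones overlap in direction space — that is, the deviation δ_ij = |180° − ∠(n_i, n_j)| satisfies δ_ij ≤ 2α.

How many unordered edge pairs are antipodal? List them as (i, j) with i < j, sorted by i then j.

α = atan 0.45 = 24.23°;  2α = 48.46°
n_0 = (-0.2828, -0.9592)
n_1 = (+0.4849, -0.8746)
n_2 = (+0.7155, -0.6986)
n_3 = (+0.9560, -0.2935)
n_4 = (+0.8269, +0.5623)
n_5 = (-0.3057, +0.9521)
n_6 = (-0.8437, +0.5369)
n_7 = (-1.0000, -0.0046)
  (0,1): δ = 134.57°  ·
  (0,2): δ = 117.89°  ·
  (0,3): δ = 90.64°  ·
  (0,4): δ = 39.36°  ✓
  (0,5): δ = 34.23°  ✓
  (0,6): δ = 73.96°  ·
  (0,7): δ = 106.69°  ·
  (1,2): δ = 163.32°  ·
  (1,3): δ = 136.07°  ·
  (1,4): δ = 84.79°  ·
  (1,5): δ = 11.20°  ✓
  (1,6): δ = 28.52°  ✓
  (1,7): δ = 61.26°  ·
  (2,3): δ = 152.75°  ·
  (2,4): δ = 101.47°  ·
  (2,5): δ = 27.88°  ✓
  (2,6): δ = 11.85°  ✓
  (2,7): δ = 44.58°  ✓
  (3,4): δ = 128.72°  ·
  (3,5): δ = 55.13°  ·
  (3,6): δ = 15.40°  ✓
  (3,7): δ = 17.33°  ✓
  (4,5): δ = 106.41°  ·
  (4,6): δ = 66.69°  ·
  (4,7): δ = 33.95°  ✓
  (5,6): δ = 140.27°  ·
  (5,7): δ = 107.54°  ·
  (6,7): δ = 147.27°  ·
antipodal pairs: 10

count = 10; pairs: (0,4), (0,5), (1,5), (1,6), (2,5), (2,6), (2,7), (3,6), (3,7), (4,7)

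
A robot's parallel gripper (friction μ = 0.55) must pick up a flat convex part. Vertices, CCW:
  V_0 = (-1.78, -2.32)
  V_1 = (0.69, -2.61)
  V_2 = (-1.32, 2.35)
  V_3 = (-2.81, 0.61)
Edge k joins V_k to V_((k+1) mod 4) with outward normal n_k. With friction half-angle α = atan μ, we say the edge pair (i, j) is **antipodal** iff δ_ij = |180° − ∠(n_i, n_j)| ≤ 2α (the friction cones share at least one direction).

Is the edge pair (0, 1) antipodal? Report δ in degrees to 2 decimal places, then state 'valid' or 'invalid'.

α = atan 0.55 = 28.81°;  2α = 57.62°
edge 0: e_0 = (+2.47, -0.29);  n_0 = (-0.1166, -0.9932)
edge 1: e_1 = (-2.01, +4.96);  n_1 = (+0.9268, +0.3756)
∠(n_0, n_1) = 118.76°
δ = |180° − 118.76°| = 61.24°
61.24° > 2α = 57.62°  →  invalid

δ = 61.24°, invalid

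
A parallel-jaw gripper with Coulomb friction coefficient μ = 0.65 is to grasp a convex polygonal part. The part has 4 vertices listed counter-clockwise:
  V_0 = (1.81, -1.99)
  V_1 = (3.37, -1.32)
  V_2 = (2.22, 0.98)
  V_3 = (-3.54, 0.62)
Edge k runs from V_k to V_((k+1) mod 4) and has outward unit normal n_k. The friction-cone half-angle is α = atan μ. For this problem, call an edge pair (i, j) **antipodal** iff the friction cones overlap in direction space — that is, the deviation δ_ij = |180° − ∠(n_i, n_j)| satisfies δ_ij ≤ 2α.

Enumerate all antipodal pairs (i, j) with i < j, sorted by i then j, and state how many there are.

count = 3; pairs: (0,2), (1,3), (2,3)

α = atan 0.65 = 33.02°;  2α = 66.05°
n_0 = (+0.3946, -0.9188)
n_1 = (+0.8944, +0.4472)
n_2 = (-0.0624, +0.9981)
n_3 = (-0.4385, -0.8988)
  (0,1): δ = 86.68°  ·
  (0,2): δ = 19.67°  ✓
  (0,3): δ = 130.75°  ·
  (1,2): δ = 112.99°  ·
  (1,3): δ = 37.43°  ✓
  (2,3): δ = 29.58°  ✓
antipodal pairs: 3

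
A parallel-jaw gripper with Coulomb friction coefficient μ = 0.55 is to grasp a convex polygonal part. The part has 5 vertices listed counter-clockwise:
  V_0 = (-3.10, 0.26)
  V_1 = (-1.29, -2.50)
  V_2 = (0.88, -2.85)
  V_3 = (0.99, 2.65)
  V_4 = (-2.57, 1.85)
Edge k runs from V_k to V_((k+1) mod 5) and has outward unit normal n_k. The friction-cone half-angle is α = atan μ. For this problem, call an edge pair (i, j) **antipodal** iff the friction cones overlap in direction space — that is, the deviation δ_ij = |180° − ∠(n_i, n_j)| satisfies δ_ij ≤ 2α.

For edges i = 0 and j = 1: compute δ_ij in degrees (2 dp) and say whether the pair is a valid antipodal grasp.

α = atan 0.55 = 28.81°;  2α = 57.62°
edge 0: e_0 = (+1.81, -2.76);  n_0 = (-0.8362, -0.5484)
edge 1: e_1 = (+2.17, -0.35);  n_1 = (-0.1592, -0.9872)
∠(n_0, n_1) = 47.58°
δ = |180° − 47.58°| = 132.42°
132.42° > 2α = 57.62°  →  invalid

δ = 132.42°, invalid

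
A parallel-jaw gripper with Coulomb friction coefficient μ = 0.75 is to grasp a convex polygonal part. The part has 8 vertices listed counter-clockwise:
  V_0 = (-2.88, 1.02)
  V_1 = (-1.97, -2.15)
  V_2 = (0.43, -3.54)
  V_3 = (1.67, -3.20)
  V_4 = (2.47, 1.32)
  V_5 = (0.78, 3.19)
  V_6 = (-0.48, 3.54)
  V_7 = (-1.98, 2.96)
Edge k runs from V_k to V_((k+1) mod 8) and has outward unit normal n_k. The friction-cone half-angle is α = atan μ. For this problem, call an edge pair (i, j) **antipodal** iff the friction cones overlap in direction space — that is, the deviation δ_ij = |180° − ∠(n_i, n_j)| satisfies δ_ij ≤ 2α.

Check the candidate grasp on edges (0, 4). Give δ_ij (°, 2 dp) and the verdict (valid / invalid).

α = atan 0.75 = 36.87°;  2α = 73.74°
edge 0: e_0 = (+0.91, -3.17);  n_0 = (-0.9612, -0.2759)
edge 4: e_4 = (-1.69, +1.87);  n_4 = (+0.7419, +0.6705)
∠(n_0, n_4) = 153.91°
δ = |180° − 153.91°| = 26.09°
26.09° ≤ 2α = 73.74°  →  valid

δ = 26.09°, valid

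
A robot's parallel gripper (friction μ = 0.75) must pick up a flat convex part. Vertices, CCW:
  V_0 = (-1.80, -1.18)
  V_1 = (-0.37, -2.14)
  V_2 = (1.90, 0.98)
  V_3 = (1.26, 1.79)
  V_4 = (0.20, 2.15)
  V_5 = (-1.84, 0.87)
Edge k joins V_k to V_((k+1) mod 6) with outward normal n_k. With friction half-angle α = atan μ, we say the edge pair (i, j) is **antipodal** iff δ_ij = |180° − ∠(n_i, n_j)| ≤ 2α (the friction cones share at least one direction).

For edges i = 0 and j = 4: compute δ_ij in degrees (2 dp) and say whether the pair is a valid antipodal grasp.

δ = 65.98°, valid

α = atan 0.75 = 36.87°;  2α = 73.74°
edge 0: e_0 = (+1.43, -0.96);  n_0 = (-0.5574, -0.8303)
edge 4: e_4 = (-2.04, -1.28);  n_4 = (-0.5315, +0.8471)
∠(n_0, n_4) = 114.02°
δ = |180° − 114.02°| = 65.98°
65.98° ≤ 2α = 73.74°  →  valid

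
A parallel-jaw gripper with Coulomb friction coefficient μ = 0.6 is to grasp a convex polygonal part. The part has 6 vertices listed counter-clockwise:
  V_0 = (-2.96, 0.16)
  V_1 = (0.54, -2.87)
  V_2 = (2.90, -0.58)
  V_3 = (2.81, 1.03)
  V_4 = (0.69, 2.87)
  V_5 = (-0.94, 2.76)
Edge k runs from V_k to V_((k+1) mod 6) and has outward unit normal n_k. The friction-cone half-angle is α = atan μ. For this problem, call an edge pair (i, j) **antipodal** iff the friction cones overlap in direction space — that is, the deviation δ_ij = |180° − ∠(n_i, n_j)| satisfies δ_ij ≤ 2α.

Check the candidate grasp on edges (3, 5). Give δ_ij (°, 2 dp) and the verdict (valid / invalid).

δ = 86.89°, invalid

α = atan 0.6 = 30.96°;  2α = 61.93°
edge 3: e_3 = (-2.12, +1.84);  n_3 = (+0.6555, +0.7552)
edge 5: e_5 = (-2.02, -2.60);  n_5 = (-0.7897, +0.6135)
∠(n_3, n_5) = 93.11°
δ = |180° − 93.11°| = 86.89°
86.89° > 2α = 61.93°  →  invalid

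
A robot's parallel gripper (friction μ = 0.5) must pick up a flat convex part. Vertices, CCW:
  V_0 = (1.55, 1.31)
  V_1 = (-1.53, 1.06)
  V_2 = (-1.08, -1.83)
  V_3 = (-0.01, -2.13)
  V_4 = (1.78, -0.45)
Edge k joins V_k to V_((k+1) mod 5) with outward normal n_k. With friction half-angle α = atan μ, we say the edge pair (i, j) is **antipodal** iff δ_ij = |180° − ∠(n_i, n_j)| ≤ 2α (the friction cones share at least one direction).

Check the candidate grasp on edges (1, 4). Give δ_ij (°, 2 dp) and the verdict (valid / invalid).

δ = 1.41°, valid

α = atan 0.5 = 26.57°;  2α = 53.13°
edge 1: e_1 = (+0.45, -2.89);  n_1 = (-0.9881, -0.1539)
edge 4: e_4 = (-0.23, +1.76);  n_4 = (+0.9916, +0.1296)
∠(n_1, n_4) = 178.59°
δ = |180° − 178.59°| = 1.41°
1.41° ≤ 2α = 53.13°  →  valid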